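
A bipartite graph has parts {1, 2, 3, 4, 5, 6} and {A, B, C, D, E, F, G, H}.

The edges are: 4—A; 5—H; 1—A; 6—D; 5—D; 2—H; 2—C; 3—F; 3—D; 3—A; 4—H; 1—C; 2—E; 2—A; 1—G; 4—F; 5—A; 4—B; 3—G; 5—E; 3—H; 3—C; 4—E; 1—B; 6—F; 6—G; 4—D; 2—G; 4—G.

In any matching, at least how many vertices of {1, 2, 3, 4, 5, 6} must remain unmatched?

For example, pair 1→B, 2→G, 3→H, 4→A, 5→E, 6→F.
All 6 left vertices are matched, so no larger matching exists.
That matches 6 of the 6, leaving 0 unmatched; no matching can do better.

0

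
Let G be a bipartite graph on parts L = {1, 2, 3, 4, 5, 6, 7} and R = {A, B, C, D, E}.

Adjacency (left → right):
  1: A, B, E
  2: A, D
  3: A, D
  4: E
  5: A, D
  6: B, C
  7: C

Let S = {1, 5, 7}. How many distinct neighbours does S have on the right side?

The union of neighbours of {1, 5, 7} is {A, B, C, D, E}, which has 5 elements.
Since |N(S)| = 5 ≥ |S| = 3, Hall's condition holds for this subset.

5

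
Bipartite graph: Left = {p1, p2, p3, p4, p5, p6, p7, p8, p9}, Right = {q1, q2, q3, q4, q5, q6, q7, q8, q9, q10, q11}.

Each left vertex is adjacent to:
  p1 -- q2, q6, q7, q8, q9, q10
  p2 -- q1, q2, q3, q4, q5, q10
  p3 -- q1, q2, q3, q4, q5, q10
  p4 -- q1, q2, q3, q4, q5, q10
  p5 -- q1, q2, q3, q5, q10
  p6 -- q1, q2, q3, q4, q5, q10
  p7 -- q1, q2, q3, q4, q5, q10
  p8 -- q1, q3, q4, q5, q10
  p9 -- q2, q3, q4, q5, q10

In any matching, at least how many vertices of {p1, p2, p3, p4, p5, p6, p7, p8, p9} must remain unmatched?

2

For example, pair p1-q9, p2-q5, p3-q3, p4-q10, p5-q2, p6-q1, p7-q4.
The set {p2, p3, p4, p5, p6, p7, p8, p9} has only 6 neighbours ({q1, q10, q2, q3, q4, q5}), so by Hall's theorem at most 7 of the 9 left vertices can be matched.
That matches 7 of the 9, leaving 2 unmatched; no matching can do better.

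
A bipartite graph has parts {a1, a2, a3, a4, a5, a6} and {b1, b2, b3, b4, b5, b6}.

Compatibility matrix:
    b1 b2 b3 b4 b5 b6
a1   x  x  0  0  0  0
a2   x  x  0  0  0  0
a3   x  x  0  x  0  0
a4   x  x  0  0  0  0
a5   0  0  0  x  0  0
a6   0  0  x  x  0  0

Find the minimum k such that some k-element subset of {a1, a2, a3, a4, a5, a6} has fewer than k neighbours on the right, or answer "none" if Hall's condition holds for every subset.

Take S = {a1, a2, a4}. Its neighbourhood is {b1, b2}, so |N(S)| = 2 < |S| = 3.
Every subset of size less than 3 has at least as many neighbours as members, so 3 is the minimum.

3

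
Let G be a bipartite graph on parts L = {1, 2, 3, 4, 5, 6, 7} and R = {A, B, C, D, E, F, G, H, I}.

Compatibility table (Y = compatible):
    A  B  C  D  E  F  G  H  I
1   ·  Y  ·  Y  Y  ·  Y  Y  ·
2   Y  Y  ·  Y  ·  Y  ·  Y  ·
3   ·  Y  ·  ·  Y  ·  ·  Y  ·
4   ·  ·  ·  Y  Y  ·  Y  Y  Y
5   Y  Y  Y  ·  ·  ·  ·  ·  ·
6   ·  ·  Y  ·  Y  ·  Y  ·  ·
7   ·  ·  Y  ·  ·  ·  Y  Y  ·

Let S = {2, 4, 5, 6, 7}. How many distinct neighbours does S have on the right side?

The union of neighbours of {2, 4, 5, 6, 7} is {A, B, C, D, E, F, G, H, I}, which has 9 elements.
Since |N(S)| = 9 ≥ |S| = 5, Hall's condition holds for this subset.

9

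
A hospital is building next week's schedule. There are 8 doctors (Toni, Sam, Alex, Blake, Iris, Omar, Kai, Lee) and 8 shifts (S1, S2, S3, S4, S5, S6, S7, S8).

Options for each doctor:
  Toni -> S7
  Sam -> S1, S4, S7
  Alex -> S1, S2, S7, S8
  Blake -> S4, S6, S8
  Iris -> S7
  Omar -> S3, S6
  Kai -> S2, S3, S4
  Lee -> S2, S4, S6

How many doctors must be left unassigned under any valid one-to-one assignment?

1

One maximum matching: Toni-S7, Sam-S1, Alex-S8, Blake-S6, Omar-S3, Kai-S4, Lee-S2.
The set {Toni, Iris} has only 1 neighbour ({S7}), so by Hall's theorem at most 7 of the 8 doctors can be matched.
That matches 7 of the 8, leaving 1 unmatched; no matching can do better.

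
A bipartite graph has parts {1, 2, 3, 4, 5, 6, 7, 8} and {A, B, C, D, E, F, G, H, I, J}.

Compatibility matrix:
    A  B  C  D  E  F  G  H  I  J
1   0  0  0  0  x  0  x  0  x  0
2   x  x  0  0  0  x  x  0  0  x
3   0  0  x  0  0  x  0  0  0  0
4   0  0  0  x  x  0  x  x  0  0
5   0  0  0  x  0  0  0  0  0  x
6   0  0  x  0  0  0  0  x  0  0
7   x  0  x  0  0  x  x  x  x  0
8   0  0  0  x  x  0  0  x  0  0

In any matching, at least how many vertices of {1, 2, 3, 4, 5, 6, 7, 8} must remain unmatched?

0

A valid assignment of size 8: 1-I, 2-G, 3-F, 4-D, 5-J, 6-C, 7-A, 8-E.
This saturates every left vertex, so 8 is the maximum.
That matches 8 of the 8, leaving 0 unmatched; no matching can do better.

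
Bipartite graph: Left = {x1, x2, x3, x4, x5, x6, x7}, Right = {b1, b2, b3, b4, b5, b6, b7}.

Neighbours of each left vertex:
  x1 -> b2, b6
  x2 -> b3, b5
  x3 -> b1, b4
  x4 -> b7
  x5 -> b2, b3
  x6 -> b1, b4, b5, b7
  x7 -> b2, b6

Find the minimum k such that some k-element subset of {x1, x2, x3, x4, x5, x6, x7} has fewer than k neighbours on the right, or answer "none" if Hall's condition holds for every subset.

A matching saturating every left vertex exists, for instance x1→b2, x2→b5, x3→b1, x4→b7, x5→b3, x6→b4, x7→b6.
By Hall's marriage theorem, this means |N(S)| ≥ |S| for every subset S, so no violating subset exists.

none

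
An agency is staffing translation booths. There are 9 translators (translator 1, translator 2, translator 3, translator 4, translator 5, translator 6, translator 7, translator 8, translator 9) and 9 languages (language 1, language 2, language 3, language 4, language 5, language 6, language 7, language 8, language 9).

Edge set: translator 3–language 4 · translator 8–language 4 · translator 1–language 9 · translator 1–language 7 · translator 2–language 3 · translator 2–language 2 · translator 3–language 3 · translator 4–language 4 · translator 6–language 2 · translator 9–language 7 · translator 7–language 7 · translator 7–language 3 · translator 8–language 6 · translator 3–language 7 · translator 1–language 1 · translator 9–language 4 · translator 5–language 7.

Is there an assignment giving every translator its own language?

No

The set {translator 2, translator 3, translator 4, translator 5, translator 6, translator 7, translator 9} has only 4 neighbours ({language 2, language 3, language 4, language 7}), so by Hall's theorem at most 6 of the 9 translators can be matched.
Hence no matching covers every translator.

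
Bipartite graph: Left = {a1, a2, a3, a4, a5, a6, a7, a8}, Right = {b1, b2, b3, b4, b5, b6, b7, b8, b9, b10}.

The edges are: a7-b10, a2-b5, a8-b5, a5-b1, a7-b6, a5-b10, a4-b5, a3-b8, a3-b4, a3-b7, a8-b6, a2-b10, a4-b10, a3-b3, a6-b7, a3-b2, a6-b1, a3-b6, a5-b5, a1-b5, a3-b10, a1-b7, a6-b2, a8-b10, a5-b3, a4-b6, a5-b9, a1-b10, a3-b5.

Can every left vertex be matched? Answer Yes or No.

The set {a2, a4, a7, a8} has only 3 neighbours ({b10, b5, b6}), so by Hall's theorem at most 7 of the 8 left vertices can be matched.
Hence no matching covers every left vertex.

No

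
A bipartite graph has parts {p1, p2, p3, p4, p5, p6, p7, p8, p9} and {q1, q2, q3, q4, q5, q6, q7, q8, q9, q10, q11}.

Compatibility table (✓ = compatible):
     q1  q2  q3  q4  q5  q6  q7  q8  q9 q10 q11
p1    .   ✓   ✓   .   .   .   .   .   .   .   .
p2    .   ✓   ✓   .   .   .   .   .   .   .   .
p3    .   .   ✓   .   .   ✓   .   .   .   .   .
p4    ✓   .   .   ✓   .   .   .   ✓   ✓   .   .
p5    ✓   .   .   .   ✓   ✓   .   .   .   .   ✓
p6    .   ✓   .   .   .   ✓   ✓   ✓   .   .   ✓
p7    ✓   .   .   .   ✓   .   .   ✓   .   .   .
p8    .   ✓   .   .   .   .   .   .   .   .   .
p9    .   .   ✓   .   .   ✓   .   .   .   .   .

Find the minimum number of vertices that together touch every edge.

7

The 7 edges p1–q3, p2–q2, p3–q6, p4–q4, p5–q11, p6–q7, p7–q8 form a matching, so any vertex cover needs at least 7 vertices (one per matched edge).
Conversely {p4, p5, p6, p7, q2, q3, q6} meets every edge and has exactly 7 vertices, so 7 is optimal.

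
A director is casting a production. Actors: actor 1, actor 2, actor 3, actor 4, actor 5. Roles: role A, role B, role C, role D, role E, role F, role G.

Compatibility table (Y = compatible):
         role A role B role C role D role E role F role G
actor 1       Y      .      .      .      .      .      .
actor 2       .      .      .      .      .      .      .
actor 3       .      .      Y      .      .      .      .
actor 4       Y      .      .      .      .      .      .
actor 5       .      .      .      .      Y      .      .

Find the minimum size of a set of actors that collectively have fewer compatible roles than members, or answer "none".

1

Take S = {actor 2}. Its neighbourhood is {}, so |N(S)| = 0 < |S| = 1.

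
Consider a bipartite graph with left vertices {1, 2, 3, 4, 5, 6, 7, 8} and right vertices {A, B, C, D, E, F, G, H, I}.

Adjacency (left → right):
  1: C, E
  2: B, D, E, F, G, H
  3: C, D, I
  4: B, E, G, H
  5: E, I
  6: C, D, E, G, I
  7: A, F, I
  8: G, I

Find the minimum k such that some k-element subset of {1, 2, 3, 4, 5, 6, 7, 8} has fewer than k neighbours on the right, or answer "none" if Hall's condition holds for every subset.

A matching saturating every left vertex exists, for instance 1→C, 2→H, 3→D, 4→B, 5→I, 6→E, 7→F, 8→G.
By Hall's marriage theorem, this means |N(S)| ≥ |S| for every subset S, so no violating subset exists.

none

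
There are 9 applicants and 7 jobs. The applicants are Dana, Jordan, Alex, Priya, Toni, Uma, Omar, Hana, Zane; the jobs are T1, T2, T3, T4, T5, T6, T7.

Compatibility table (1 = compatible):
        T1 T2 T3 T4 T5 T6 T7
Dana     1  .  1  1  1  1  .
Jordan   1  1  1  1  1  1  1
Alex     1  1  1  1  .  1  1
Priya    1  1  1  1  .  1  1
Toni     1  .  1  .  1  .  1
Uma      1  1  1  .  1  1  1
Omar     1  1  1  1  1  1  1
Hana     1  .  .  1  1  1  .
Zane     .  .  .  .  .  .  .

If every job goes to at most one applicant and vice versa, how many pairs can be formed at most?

7

For example, pair Dana–T3, Jordan–T4, Alex–T2, Priya–T6, Toni–T1, Uma–T5, Omar–T7.
The set {Dana, Jordan, Alex, Priya, Toni, Uma, Omar, Hana, Zane} has only 7 neighbours ({T1, T2, T3, T4, T5, T6, T7}), so by Hall's theorem at most 7 of the 9 applicants can be matched.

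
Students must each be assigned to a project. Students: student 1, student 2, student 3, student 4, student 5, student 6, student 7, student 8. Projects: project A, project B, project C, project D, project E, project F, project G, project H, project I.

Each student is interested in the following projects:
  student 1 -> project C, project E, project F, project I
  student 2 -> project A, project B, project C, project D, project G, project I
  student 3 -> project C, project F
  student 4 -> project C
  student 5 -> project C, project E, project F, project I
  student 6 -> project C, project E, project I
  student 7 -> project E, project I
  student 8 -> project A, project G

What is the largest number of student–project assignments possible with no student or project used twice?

6

For example, pair student 1→project E, student 2→project G, student 3→project F, student 4→project C, student 5→project I, student 8→project A.
The set {student 1, student 3, student 4, student 5, student 6, student 7} has only 4 neighbours ({project C, project E, project F, project I}), so by Hall's theorem at most 6 of the 8 students can be matched.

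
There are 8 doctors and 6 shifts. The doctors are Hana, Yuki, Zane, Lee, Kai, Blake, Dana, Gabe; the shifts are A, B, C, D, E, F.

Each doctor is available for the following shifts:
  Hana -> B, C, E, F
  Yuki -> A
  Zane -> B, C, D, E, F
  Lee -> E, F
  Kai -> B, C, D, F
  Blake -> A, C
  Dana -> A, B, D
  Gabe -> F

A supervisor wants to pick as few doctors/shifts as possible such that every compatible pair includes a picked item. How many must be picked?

A maximum matching has 6 edges (e.g. Hana–B, Yuki–A, Zane–D, Lee–E, Kai–F, Blake–C).
By König's theorem the minimum vertex cover has the same size. One such cover is {A, B, C, D, E, F}.

6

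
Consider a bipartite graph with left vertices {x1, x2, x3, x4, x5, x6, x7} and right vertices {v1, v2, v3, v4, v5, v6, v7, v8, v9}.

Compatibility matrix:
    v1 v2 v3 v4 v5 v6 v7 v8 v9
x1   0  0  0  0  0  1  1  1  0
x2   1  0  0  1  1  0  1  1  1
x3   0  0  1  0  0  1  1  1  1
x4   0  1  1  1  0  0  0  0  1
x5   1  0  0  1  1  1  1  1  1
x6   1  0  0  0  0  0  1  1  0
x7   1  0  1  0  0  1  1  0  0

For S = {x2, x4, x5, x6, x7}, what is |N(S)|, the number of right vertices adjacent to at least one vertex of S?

9

The union of neighbours of {x2, x4, x5, x6, x7} is {v1, v2, v3, v4, v5, v6, v7, v8, v9}, which has 9 elements.
Since |N(S)| = 9 ≥ |S| = 5, Hall's condition holds for this subset.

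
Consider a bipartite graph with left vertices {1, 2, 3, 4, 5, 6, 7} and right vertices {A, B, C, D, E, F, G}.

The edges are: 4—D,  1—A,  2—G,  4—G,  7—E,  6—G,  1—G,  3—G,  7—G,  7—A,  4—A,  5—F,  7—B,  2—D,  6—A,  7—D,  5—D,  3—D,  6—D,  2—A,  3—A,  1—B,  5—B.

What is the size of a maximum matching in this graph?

6

One maximum matching: 1–B, 2–A, 3–D, 4–G, 5–F, 7–E.
The set {2, 3, 4, 6} has only 3 neighbours ({A, D, G}), so by Hall's theorem at most 6 of the 7 left vertices can be matched.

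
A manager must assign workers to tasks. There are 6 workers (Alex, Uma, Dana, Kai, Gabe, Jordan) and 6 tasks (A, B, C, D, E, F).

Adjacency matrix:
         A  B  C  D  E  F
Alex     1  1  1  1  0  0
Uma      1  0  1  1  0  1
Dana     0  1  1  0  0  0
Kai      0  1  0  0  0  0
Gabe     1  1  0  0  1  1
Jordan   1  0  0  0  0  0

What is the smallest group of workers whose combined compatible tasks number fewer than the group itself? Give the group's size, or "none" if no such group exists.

none

A matching saturating every worker exists, for instance Alex→D, Uma→F, Dana→C, Kai→B, Gabe→E, Jordan→A.
By Hall's marriage theorem, this means |N(S)| ≥ |S| for every subset S, so no violating subset exists.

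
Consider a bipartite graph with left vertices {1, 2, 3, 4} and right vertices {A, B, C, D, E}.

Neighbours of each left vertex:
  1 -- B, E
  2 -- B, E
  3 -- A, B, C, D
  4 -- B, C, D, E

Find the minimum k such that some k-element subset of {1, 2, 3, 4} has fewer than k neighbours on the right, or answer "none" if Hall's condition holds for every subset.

none

A matching saturating every left vertex exists, for instance 1→E, 2→B, 3→D, 4→C.
By Hall's marriage theorem, this means |N(S)| ≥ |S| for every subset S, so no violating subset exists.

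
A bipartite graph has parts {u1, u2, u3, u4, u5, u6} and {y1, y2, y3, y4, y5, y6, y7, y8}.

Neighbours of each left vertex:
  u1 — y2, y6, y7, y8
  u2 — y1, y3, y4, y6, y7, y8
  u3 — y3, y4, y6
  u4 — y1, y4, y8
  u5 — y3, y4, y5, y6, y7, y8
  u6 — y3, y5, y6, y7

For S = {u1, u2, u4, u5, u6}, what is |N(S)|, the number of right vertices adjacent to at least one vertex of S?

8

The union of neighbours of {u1, u2, u4, u5, u6} is {y1, y2, y3, y4, y5, y6, y7, y8}, which has 8 elements.
Since |N(S)| = 8 ≥ |S| = 5, Hall's condition holds for this subset.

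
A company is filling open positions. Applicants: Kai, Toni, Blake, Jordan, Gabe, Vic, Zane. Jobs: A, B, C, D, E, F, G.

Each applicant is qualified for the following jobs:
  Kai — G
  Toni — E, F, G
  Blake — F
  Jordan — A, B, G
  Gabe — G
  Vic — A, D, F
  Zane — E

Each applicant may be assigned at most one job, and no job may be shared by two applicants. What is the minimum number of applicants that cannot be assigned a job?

For example, pair Kai-G, Toni-E, Blake-F, Jordan-B, Vic-D.
The set {Kai, Toni, Blake, Gabe, Zane} has only 3 neighbours ({E, F, G}), so by Hall's theorem at most 5 of the 7 applicants can be matched.
That matches 5 of the 7, leaving 2 unmatched; no matching can do better.

2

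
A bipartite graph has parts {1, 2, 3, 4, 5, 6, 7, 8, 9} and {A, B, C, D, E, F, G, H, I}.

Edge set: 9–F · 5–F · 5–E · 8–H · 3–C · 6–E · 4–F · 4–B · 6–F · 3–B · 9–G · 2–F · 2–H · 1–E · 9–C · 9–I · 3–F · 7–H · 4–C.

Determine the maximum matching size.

For example, pair 1-E, 2-H, 3-B, 4-C, 5-F, 9-G.
The set {1, 2, 5, 6, 7, 8} has only 3 neighbours ({E, F, H}), so by Hall's theorem at most 6 of the 9 left vertices can be matched.

6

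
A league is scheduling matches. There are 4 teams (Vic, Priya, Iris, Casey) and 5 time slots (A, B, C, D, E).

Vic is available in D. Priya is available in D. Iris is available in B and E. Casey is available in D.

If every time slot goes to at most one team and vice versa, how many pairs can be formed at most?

For example, pair Vic–D, Iris–B.
The set {Vic, Priya, Casey} has only 1 neighbour ({D}), so by Hall's theorem at most 2 of the 4 teams can be matched.

2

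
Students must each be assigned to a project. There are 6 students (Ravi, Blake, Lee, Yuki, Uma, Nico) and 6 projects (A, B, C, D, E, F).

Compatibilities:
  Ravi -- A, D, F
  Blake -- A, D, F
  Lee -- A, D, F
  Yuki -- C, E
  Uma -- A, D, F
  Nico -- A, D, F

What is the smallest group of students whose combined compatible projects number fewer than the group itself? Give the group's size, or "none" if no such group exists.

Take S = {Ravi, Blake, Lee, Uma}. Its neighbourhood is {A, D, F}, so |N(S)| = 3 < |S| = 4.
Every subset of size less than 4 has at least as many neighbours as members, so 4 is the minimum.

4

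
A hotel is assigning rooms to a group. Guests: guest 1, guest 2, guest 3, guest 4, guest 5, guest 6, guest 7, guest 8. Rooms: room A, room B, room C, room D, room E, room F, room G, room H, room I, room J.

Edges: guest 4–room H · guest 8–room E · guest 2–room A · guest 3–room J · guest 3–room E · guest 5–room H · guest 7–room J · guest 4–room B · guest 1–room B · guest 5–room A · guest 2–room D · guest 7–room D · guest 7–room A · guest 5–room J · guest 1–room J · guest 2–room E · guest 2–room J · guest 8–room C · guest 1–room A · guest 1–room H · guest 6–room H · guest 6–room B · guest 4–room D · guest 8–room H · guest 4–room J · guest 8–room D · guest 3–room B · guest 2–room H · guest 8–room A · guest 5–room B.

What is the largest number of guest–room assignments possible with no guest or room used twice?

A valid assignment of size 7: guest 1-room A, guest 2-room D, guest 3-room E, guest 4-room J, guest 5-room B, guest 6-room H, guest 8-room C.
The set {guest 1, guest 2, guest 3, guest 4, guest 5, guest 6, guest 7} has only 6 neighbours ({room A, room B, room D, room E, room H, room J}), so by Hall's theorem at most 7 of the 8 guests can be matched.

7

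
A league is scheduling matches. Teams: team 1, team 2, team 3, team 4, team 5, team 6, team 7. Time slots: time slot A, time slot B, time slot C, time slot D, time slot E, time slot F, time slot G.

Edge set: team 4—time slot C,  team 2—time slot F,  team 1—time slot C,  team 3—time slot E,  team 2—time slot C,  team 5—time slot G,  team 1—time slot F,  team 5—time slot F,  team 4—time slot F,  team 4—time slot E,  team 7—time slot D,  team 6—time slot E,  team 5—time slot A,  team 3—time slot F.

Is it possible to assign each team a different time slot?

The set {team 1, team 2, team 3, team 4, team 6} has only 3 neighbours ({time slot C, time slot E, time slot F}), so by Hall's theorem at most 5 of the 7 teams can be matched.
Hence no matching covers every team.

No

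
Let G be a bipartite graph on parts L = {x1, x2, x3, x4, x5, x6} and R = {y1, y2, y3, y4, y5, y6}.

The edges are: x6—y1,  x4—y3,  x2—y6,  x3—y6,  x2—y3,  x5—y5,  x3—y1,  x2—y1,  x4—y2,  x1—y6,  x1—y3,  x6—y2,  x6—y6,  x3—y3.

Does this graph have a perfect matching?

The set {x1, x2, x3, x4, x6} has only 4 neighbours ({y1, y2, y3, y6}), so by Hall's theorem at most 5 of the 6 left vertices can be matched.
Hence no matching covers every left vertex.

No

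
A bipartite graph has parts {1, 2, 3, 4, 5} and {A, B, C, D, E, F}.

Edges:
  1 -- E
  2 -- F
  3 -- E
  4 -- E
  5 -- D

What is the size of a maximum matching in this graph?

3

One maximum matching: 1→E, 2→F, 5→D.
The set {1, 3, 4} has only 1 neighbour ({E}), so by Hall's theorem at most 3 of the 5 left vertices can be matched.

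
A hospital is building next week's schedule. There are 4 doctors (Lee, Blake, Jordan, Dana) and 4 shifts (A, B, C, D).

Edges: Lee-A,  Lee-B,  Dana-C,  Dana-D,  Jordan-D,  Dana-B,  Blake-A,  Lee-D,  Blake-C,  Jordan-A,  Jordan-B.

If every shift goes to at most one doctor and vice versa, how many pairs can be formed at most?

A valid assignment of size 4: Lee-A, Blake-C, Jordan-D, Dana-B.
All 4 doctors are matched, so no larger matching exists.

4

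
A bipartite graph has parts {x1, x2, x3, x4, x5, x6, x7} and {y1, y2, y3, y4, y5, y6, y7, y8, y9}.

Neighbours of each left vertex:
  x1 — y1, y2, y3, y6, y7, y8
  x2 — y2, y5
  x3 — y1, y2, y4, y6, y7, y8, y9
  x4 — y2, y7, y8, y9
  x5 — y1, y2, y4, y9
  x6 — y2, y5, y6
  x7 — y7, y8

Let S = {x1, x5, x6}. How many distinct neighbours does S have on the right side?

The union of neighbours of {x1, x5, x6} is {y1, y2, y3, y4, y5, y6, y7, y8, y9}, which has 9 elements.
Since |N(S)| = 9 ≥ |S| = 3, Hall's condition holds for this subset.

9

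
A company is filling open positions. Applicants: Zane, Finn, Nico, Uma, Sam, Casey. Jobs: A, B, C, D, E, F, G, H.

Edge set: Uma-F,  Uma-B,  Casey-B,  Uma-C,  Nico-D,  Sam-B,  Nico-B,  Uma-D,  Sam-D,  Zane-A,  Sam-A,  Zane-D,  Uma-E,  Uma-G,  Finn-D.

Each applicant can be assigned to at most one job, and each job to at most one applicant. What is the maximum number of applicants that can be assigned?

A valid assignment of size 4: Zane→A, Finn→D, Nico→B, Uma→G.
The set {Zane, Finn, Nico, Sam, Casey} has only 3 neighbours ({A, B, D}), so by Hall's theorem at most 4 of the 6 applicants can be matched.

4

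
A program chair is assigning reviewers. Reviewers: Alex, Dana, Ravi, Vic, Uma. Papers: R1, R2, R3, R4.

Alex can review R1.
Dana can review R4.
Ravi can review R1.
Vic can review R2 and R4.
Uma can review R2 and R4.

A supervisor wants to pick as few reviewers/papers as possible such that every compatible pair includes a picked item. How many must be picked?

A maximum matching has 3 edges (e.g. Alex–R1, Dana–R4, Vic–R2).
By König's theorem the minimum vertex cover has the same size. One such cover is {R1, R2, R4}.

3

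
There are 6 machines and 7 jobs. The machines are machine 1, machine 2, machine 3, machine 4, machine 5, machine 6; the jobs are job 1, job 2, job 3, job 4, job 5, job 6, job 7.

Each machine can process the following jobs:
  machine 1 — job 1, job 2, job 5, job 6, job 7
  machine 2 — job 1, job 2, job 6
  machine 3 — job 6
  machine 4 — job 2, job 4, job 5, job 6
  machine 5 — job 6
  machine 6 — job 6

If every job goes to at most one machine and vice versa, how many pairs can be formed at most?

4

One maximum matching: machine 1→job 5, machine 2→job 1, machine 3→job 6, machine 4→job 2.
The set {machine 3, machine 5, machine 6} has only 1 neighbour ({job 6}), so by Hall's theorem at most 4 of the 6 machines can be matched.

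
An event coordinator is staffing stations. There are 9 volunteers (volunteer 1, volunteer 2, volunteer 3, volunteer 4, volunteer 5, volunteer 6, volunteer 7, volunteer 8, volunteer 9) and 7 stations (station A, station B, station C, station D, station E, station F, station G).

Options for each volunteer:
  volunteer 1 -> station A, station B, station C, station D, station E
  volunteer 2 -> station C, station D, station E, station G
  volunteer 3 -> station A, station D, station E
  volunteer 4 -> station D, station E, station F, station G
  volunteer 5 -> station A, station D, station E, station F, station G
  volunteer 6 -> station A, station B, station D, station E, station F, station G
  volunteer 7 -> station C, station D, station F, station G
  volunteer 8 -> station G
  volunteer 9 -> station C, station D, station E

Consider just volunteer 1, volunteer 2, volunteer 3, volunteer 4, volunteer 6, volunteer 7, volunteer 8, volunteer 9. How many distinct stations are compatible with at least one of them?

The union of neighbours of {volunteer 1, volunteer 2, volunteer 3, volunteer 4, volunteer 6, volunteer 7, volunteer 8, volunteer 9} is {station A, station B, station C, station D, station E, station F, station G}, which has 7 elements.
Since |N(S)| = 7 < |S| = 8, Hall's condition fails for this subset.

7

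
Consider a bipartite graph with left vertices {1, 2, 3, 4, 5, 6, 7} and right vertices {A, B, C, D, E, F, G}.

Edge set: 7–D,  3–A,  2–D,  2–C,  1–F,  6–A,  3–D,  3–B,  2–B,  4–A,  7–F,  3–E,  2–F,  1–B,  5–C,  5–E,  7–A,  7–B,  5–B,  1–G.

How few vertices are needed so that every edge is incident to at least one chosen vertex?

The 6 edges 1–G, 2–F, 3–D, 4–A, 5–E, 7–B form a matching, so any vertex cover needs at least 6 vertices (one per matched edge).
Conversely {1, 2, 3, 5, 7, A} meets every edge and has exactly 6 vertices, so 6 is optimal.

6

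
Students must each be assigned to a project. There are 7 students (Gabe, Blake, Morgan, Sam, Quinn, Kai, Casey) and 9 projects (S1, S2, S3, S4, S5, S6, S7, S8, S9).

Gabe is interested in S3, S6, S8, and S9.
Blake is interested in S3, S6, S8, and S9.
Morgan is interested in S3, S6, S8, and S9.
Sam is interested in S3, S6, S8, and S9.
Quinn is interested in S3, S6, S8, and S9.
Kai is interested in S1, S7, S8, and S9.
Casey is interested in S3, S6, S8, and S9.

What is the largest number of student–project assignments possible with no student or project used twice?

5

For example, pair Gabe→S3, Blake→S9, Morgan→S6, Sam→S8, Kai→S7.
The set {Gabe, Blake, Morgan, Sam, Quinn, Casey} has only 4 neighbours ({S3, S6, S8, S9}), so by Hall's theorem at most 5 of the 7 students can be matched.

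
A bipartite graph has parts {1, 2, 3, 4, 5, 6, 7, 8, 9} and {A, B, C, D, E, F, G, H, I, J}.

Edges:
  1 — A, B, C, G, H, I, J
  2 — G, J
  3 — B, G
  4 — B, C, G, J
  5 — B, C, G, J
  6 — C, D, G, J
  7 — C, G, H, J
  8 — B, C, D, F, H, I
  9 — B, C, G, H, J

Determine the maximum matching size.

8

A valid assignment of size 8: 1→A, 2→J, 3→G, 4→C, 5→B, 6→D, 7→H, 8→F.
The set {2, 3, 4, 5, 7, 9} has only 5 neighbours ({B, C, G, H, J}), so by Hall's theorem at most 8 of the 9 left vertices can be matched.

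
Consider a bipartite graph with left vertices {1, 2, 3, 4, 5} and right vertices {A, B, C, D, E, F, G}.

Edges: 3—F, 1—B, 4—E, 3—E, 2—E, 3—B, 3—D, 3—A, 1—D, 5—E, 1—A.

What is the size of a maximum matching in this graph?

3

One maximum matching: 1–B, 2–E, 3–A.
The set {2, 4, 5} has only 1 neighbour ({E}), so by Hall's theorem at most 3 of the 5 left vertices can be matched.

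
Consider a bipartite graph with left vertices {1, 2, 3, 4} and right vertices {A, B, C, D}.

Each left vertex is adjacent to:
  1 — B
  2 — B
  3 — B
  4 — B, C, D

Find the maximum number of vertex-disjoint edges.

2

One maximum matching: 1–B, 4–C.
The set {1, 2, 3} has only 1 neighbour ({B}), so by Hall's theorem at most 2 of the 4 left vertices can be matched.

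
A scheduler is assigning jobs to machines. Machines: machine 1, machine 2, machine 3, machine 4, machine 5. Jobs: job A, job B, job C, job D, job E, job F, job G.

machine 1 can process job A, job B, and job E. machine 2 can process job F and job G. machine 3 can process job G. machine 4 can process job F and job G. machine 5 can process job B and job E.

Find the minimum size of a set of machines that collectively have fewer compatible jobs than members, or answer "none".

3

Take S = {machine 2, machine 3, machine 4}. Its neighbourhood is {job F, job G}, so |N(S)| = 2 < |S| = 3.
Every subset of size less than 3 has at least as many neighbours as members, so 3 is the minimum.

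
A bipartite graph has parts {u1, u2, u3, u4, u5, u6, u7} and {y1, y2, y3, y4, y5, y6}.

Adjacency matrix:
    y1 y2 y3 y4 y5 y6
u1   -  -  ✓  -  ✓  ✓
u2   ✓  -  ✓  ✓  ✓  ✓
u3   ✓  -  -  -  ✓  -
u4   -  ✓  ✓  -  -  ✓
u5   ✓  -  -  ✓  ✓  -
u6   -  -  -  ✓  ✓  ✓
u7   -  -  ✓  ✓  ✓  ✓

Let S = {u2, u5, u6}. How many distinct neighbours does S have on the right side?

The union of neighbours of {u2, u5, u6} is {y1, y3, y4, y5, y6}, which has 5 elements.
Since |N(S)| = 5 ≥ |S| = 3, Hall's condition holds for this subset.

5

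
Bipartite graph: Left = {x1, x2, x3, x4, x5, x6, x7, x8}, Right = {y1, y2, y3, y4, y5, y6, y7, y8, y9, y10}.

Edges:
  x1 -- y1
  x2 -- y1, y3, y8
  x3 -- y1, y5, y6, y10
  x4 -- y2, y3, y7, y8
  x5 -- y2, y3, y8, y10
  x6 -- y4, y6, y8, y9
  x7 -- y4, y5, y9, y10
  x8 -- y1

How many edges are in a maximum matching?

A valid assignment of size 7: x1-y1, x2-y8, x3-y6, x4-y2, x5-y3, x6-y4, x7-y10.
The set {x1, x8} has only 1 neighbour ({y1}), so by Hall's theorem at most 7 of the 8 left vertices can be matched.

7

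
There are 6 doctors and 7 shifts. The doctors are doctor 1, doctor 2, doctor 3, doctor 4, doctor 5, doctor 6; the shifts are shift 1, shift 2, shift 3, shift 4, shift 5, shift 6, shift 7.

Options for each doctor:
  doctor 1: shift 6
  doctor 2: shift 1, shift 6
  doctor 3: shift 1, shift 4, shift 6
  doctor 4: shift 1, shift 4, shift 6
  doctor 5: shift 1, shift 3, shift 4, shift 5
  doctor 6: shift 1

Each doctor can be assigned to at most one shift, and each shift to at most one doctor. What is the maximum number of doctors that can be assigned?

A valid assignment of size 4: doctor 1–shift 6, doctor 2–shift 1, doctor 3–shift 4, doctor 5–shift 5.
The set {doctor 1, doctor 2, doctor 3, doctor 4, doctor 6} has only 3 neighbours ({shift 1, shift 4, shift 6}), so by Hall's theorem at most 4 of the 6 doctors can be matched.

4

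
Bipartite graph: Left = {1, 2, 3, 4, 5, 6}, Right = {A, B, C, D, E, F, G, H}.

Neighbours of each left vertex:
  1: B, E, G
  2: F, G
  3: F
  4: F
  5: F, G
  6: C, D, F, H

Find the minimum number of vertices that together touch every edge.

A maximum matching has 4 edges (e.g. 1–B, 2–G, 3–F, 6–C).
By König's theorem the minimum vertex cover has the same size. One such cover is {1, 6, F, G}.

4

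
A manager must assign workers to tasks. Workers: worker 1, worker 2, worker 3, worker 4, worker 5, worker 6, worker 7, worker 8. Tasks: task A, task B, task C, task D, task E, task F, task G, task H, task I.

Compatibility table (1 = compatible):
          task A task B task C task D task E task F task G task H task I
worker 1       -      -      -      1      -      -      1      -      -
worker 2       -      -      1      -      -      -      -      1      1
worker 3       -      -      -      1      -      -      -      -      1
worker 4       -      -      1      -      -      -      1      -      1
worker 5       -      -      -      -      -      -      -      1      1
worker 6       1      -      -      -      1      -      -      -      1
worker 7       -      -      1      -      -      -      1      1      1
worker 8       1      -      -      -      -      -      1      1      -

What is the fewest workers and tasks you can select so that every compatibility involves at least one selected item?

A maximum matching has 7 edges (e.g. worker 1–task G, worker 2–task H, worker 3–task D, worker 4–task C, worker 5–task I, worker 6–task E, worker 8–task A).
By König's theorem the minimum vertex cover has the same size. One such cover is {worker 6, worker 8, task C, task D, task G, task H, task I}.

7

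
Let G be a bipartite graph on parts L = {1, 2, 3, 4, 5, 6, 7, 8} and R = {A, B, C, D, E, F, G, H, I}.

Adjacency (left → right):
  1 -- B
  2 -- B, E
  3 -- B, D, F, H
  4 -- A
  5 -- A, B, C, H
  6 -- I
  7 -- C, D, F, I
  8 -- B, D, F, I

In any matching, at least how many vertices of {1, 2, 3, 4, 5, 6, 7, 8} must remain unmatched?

For example, pair 1→B, 2→E, 3→D, 4→A, 5→H, 6→I, 7→C, 8→F.
All 8 left vertices are matched, so no larger matching exists.
That matches 8 of the 8, leaving 0 unmatched; no matching can do better.

0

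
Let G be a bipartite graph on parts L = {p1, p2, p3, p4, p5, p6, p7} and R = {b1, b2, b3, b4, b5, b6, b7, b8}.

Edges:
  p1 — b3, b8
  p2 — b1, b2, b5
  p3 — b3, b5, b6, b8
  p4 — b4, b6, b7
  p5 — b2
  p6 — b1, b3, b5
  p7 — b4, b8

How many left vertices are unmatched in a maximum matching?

0

For example, pair p1–b3, p2–b1, p3–b6, p4–b7, p5–b2, p6–b5, p7–b8.
All 7 left vertices are matched, so no larger matching exists.
That matches 7 of the 7, leaving 0 unmatched; no matching can do better.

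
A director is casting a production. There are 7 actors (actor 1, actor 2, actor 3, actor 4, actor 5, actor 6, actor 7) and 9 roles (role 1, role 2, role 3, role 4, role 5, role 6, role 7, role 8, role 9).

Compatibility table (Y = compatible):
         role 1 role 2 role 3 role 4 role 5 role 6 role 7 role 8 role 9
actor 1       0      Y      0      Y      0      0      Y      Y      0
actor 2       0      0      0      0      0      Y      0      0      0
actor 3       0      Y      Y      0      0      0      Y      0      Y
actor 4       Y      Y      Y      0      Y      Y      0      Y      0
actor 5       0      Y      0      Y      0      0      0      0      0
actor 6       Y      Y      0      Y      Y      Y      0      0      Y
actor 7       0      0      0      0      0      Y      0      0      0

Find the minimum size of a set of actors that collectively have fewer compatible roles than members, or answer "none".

2

Take S = {actor 2, actor 7}. Its neighbourhood is {role 6}, so |N(S)| = 1 < |S| = 2.
No single vertex violates Hall's condition since each has at least one neighbour, so 2 is the minimum.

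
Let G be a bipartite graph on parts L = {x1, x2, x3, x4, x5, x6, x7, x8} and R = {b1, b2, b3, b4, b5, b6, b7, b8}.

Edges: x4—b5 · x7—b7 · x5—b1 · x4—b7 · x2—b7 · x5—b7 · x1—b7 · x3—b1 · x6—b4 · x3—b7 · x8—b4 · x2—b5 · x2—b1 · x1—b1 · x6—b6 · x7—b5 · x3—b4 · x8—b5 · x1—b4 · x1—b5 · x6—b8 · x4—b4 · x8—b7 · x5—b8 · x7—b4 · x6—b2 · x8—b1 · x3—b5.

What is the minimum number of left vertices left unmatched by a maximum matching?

2

A valid assignment of size 6: x1-b4, x2-b1, x3-b7, x4-b5, x5-b8, x6-b6.
The set {x1, x2, x3, x4, x7, x8} has only 4 neighbours ({b1, b4, b5, b7}), so by Hall's theorem at most 6 of the 8 left vertices can be matched.
That matches 6 of the 8, leaving 2 unmatched; no matching can do better.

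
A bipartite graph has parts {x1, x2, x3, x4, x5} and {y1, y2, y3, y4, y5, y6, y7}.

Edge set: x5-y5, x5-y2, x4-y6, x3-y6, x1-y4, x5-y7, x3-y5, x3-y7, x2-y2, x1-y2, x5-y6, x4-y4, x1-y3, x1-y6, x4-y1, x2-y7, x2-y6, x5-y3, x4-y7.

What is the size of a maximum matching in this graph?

A valid assignment of size 5: x1→y3, x2→y2, x3→y6, x4→y1, x5→y7.
All 5 left vertices are matched, so no larger matching exists.

5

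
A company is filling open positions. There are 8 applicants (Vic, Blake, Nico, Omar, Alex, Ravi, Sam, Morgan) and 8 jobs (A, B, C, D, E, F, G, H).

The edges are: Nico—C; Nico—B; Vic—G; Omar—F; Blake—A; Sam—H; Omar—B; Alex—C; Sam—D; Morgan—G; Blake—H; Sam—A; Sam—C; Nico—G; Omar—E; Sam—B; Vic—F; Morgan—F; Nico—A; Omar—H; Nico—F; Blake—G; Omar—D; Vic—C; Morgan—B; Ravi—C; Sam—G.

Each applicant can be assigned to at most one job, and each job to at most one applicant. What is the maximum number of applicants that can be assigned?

7

One maximum matching: Vic→F, Blake→H, Nico→A, Omar→E, Alex→C, Sam→G, Morgan→B.
The set {Alex, Ravi} has only 1 neighbour ({C}), so by Hall's theorem at most 7 of the 8 applicants can be matched.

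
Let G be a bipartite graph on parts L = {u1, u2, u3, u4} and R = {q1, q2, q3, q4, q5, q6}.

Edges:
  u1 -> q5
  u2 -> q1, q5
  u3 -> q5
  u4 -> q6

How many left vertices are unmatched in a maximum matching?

1

One maximum matching: u1→q5, u2→q1, u4→q6.
The set {u1, u3} has only 1 neighbour ({q5}), so by Hall's theorem at most 3 of the 4 left vertices can be matched.
That matches 3 of the 4, leaving 1 unmatched; no matching can do better.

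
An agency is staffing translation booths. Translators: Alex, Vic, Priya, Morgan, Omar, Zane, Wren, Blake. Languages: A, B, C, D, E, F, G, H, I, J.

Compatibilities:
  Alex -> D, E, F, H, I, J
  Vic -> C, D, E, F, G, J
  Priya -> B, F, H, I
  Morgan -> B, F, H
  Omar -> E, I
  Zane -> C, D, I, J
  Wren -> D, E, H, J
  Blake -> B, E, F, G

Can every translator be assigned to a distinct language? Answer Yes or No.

Yes

One maximum matching: Alex-J, Vic-G, Priya-H, Morgan-F, Omar-I, Zane-C, Wren-E, Blake-B.
All 8 translators are covered.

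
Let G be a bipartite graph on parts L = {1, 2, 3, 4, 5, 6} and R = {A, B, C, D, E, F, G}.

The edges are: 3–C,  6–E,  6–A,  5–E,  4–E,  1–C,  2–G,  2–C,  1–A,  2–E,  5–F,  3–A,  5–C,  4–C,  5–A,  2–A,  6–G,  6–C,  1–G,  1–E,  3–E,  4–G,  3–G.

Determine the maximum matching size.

5

For example, pair 1-A, 2-G, 3-C, 4-E, 5-F.
The set {1, 2, 3, 4, 6} has only 4 neighbours ({A, C, E, G}), so by Hall's theorem at most 5 of the 6 left vertices can be matched.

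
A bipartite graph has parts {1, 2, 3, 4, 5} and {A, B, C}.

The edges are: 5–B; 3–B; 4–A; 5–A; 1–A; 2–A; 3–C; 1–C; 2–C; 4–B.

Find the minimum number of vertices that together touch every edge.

3

The 3 edges 1–A, 2–C, 3–B form a matching, so any vertex cover needs at least 3 vertices (one per matched edge).
Conversely {A, B, C} meets every edge and has exactly 3 vertices, so 3 is optimal.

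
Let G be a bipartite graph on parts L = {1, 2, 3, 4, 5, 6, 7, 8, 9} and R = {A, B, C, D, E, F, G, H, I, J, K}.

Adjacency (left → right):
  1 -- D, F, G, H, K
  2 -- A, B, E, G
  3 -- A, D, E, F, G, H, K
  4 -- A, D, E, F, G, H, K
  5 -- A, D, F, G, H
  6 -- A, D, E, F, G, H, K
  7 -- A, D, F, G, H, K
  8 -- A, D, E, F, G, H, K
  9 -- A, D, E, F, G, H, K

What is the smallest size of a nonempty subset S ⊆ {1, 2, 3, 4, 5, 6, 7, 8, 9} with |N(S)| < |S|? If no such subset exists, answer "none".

8

Take S = {1, 3, 4, 5, 6, 7, 8, 9}. Its neighbourhood is {A, D, E, F, G, H, K}, so |N(S)| = 7 < |S| = 8.
Every subset of size less than 8 has at least as many neighbours as members, so 8 is the minimum.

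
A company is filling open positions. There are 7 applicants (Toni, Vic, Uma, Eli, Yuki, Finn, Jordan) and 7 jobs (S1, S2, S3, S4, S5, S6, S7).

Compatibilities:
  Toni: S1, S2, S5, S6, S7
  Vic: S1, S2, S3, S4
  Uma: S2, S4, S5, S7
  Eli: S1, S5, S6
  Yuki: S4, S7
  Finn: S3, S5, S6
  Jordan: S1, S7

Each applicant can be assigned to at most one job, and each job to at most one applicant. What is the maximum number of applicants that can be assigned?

7

One maximum matching: Toni-S6, Vic-S2, Uma-S5, Eli-S1, Yuki-S4, Finn-S3, Jordan-S7.
All 7 applicants are matched, so no larger matching exists.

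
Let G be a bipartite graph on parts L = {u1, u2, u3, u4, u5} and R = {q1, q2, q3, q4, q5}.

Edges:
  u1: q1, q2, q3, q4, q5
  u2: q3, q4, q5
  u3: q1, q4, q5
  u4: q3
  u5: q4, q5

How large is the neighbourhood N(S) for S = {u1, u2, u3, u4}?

The union of neighbours of {u1, u2, u3, u4} is {q1, q2, q3, q4, q5}, which has 5 elements.
Since |N(S)| = 5 ≥ |S| = 4, Hall's condition holds for this subset.

5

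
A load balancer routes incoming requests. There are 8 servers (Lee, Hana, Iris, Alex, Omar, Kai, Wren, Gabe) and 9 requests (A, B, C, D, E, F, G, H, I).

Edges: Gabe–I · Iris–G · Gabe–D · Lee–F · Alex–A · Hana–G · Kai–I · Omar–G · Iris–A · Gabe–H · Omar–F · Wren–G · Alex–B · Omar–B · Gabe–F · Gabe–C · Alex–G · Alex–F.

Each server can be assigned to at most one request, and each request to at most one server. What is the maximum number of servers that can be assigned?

A valid assignment of size 6: Lee→F, Hana→G, Iris→A, Alex→B, Kai→I, Gabe→H.
The set {Lee, Hana, Iris, Alex, Omar, Wren} has only 4 neighbours ({A, B, F, G}), so by Hall's theorem at most 6 of the 8 servers can be matched.

6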